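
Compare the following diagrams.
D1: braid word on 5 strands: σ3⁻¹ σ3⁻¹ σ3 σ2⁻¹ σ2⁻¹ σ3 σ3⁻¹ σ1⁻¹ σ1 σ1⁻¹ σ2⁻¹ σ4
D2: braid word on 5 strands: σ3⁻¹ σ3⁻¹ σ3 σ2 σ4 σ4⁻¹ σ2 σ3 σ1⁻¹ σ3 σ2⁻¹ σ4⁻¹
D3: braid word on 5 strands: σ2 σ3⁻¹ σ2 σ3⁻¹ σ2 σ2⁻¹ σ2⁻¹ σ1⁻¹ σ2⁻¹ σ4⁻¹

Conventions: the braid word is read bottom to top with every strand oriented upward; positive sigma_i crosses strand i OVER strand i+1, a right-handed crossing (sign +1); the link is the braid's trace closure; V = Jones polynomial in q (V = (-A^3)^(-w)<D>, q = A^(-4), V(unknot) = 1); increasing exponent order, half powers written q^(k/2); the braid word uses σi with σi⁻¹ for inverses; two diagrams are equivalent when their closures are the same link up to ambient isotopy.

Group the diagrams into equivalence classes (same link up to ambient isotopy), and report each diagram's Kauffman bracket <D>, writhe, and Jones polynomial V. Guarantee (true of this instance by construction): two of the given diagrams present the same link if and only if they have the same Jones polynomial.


grouping into links: {D1} | {D2} | {D3}
V(D1) = -q^-4 + q^-3 + q^-1  (w -4, c 12, <D> = A^-8 + 1 - A^4)
V(D2) = q + q^3 - q^4  [12 crossings, <D> = -A^-16 + A^-12 + A^-4, w = 0]
V(D3) = 1  [10 crossings, <D> = A^-12, w = -4]
why: 3 classes among 3 diagrams; unequal V(q) rules out equality


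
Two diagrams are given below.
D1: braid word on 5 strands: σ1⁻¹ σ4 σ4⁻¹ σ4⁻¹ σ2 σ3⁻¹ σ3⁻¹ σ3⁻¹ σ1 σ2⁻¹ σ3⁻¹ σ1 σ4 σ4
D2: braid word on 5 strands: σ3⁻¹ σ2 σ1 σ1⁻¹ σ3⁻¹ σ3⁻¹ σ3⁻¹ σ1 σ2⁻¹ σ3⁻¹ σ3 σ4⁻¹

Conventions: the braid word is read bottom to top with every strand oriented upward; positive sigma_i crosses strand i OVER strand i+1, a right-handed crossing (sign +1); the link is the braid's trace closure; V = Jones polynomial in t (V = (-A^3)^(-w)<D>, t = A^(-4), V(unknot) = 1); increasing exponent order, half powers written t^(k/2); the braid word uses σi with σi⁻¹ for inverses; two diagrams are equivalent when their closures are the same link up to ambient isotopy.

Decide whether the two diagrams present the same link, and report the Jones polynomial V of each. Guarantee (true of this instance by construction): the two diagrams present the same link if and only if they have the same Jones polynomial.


equivalent: yes
D1 (bracket A^-2 + A^6 - A^10; 14 crossings at w = -2): V = -t^-4 + t^-3 + t^-1
V(D2) = -t^-4 + t^-3 + t^-1  [12 crossings, <D> = A^-8 + 1 - A^4, w = -4]
observation: from 14 to 12 crossings by R-moves: one link, two diagrams


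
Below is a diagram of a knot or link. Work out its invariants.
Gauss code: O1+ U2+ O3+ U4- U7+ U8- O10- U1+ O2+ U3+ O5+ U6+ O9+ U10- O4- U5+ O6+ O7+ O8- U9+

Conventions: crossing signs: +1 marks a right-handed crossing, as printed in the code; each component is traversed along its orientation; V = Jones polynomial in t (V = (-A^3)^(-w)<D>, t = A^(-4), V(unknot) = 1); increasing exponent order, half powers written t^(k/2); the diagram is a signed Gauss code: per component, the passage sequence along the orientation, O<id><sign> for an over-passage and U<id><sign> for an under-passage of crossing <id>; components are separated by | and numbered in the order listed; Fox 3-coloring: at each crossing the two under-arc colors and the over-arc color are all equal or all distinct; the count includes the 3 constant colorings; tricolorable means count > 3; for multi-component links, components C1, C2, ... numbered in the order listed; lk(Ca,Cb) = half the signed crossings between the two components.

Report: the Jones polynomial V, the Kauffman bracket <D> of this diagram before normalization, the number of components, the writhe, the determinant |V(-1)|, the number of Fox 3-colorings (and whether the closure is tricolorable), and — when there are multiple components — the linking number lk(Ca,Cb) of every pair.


V(t) = 1 - t + 3t^2 - 3t^3 + 3t^4 - 4t^5 + 3t^6 - 2t^7 + t^8
bracket: A^-20 - 2A^-16 + 3A^-12 - 4A^-8 + 3A^-4 - 3 + 3A^4 - A^8 + A^12, w = +4
1 component, writhe +4, over 10 crossings
det 21, colorings 9 of 3^10 — tricolorable
observation: w = +4 shifts under R1 moves; the (-A^3)^(-4) factor cancels that in V


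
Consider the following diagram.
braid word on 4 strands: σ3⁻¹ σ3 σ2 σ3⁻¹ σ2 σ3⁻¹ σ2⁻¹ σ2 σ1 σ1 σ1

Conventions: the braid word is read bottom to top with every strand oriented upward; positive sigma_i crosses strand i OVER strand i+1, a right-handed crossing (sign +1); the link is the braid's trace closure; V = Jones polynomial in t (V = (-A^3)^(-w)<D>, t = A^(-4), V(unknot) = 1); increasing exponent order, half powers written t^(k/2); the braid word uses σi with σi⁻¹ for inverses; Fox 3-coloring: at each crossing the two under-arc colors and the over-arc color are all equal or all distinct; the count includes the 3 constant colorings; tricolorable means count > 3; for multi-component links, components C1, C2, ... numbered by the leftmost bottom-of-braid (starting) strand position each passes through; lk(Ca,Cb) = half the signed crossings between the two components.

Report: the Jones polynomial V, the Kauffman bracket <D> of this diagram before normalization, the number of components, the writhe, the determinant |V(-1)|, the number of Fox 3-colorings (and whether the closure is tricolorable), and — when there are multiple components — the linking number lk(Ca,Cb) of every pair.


V(t) = t^-1 - 1 + 2t - 3t^2 + 3t^3 - 2t^4 + 2t^5 - t^6
bracket: A^-15 - 2A^-11 + 2A^-7 - 3A^-3 + 3A - 2A^5 + A^9 - A^13, w = +3
1 component, writhe +3, over 11 crossings
det 15, colorings 9 of 3^11 — tricolorable
observation: V spans 7 powers of t: at least 7 crossings in any diagram


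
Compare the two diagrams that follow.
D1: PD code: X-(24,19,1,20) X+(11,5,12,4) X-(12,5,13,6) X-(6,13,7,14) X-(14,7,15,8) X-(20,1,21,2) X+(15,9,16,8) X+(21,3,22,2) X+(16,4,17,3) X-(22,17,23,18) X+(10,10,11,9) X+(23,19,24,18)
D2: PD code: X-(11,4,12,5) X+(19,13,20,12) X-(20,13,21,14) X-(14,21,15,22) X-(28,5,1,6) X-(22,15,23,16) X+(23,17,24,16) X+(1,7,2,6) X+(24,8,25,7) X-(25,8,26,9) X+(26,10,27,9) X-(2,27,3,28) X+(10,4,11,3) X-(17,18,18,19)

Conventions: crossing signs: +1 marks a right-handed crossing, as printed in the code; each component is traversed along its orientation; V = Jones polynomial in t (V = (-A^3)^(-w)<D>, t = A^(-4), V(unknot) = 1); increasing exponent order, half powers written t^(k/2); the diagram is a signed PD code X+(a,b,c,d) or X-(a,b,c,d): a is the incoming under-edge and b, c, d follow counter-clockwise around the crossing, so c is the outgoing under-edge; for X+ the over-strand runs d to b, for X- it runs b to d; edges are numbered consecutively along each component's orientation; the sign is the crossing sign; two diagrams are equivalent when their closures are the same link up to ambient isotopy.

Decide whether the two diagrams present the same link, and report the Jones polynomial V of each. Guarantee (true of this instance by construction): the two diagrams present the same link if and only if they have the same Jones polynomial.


equivalent: yes
D1 (bracket 1; 12 crossings at w = 0): V = 1
V(D2) = 1  (w -2, c 14, <D> = A^-6)
key observation: Reidemeister moves carry D1 (12 crossings) to D2 (14)


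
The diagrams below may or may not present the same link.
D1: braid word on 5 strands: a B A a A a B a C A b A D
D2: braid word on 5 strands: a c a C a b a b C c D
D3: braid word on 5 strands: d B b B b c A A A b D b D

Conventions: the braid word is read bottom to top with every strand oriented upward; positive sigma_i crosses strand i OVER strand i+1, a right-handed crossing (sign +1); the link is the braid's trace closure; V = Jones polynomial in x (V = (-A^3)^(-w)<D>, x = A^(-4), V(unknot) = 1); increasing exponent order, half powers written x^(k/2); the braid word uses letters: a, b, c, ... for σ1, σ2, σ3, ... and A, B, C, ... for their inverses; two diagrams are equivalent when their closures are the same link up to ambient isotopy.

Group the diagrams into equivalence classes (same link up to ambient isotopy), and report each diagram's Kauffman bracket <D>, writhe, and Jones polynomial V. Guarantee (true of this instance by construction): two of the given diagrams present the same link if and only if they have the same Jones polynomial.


equivalence classes: {D1} | {D2} | {D3}
D1 (bracket A^-11 + A^-7; 13 crossings at w = -3): V = -x^(-1/2) - x^(1/2)
D2 (bracket -A^-15 + A + A^5 + A^9; 11 crossings at w = +5): V = -x^(3/2) - x^(5/2) - x^(7/2) + x^(15/2)
V(D3) = x^(-7/2) - x^(-5/2) + x^(-3/2) - 2x^(-1/2) - x^(3/2)  (w -1, c 13, <D> = A^-9 + 2A^-1 - A^3 + A^7 - A^11)
observation: comparing 3 Jones polynomials yields 3 groups


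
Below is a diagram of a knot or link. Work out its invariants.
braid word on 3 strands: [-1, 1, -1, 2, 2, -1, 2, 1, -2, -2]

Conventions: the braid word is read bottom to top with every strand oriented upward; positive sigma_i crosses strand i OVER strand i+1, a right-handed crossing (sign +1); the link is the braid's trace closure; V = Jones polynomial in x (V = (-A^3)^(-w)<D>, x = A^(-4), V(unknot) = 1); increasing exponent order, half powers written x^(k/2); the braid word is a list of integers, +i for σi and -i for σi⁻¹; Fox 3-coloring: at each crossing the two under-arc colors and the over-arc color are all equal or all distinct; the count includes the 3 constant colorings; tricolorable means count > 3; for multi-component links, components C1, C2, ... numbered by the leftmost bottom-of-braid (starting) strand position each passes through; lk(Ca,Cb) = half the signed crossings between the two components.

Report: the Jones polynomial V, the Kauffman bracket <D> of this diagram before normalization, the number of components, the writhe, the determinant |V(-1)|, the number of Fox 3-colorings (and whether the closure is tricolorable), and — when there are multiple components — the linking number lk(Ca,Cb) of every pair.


Jones polynomial: V(x) = -x^-3 + x^-2 - x^-1 + 3 - x + x^2 - x^3
<D> = -A^-12 + A^-8 - A^-4 + 3 - A^4 + A^8 - A^12; writhe 0
components 1, writhe 0 (10 crossings)
3-colorings: 27 of 3^10, det 9 — tricolorable
note: w = 0 (over 10 crossings) is diagram-only; (-A^3)^(0) removes it from V


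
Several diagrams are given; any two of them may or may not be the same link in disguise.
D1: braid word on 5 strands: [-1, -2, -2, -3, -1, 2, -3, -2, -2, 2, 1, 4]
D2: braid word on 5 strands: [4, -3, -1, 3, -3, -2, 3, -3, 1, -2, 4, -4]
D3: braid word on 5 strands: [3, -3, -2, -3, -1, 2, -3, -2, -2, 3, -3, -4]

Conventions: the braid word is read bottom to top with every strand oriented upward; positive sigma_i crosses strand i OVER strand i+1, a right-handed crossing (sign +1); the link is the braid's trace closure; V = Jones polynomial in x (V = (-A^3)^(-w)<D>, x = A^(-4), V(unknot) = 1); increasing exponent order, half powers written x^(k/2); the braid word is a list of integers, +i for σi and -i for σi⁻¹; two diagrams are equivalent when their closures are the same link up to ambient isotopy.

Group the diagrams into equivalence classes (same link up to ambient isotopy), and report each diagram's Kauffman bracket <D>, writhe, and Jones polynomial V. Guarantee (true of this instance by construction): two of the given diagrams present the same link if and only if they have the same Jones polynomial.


equivalence classes: {D1, D3} | {D2}
D1 (bracket A^-8 - A^-4 + 2 - A^4 + A^8 - A^12; 12 crossings at w = -4): V = -x^-6 + x^-5 - x^-4 + 2x^-3 - x^-2 + x^-1
V(D2) = 1  (w -2, c 12, <D> = A^-6)
V(D3) = -x^-6 + x^-5 - x^-4 + 2x^-3 - x^-2 + x^-1  [12 crossings, <D> = A^-14 - A^-10 + 2A^-6 - A^-2 + A^2 - A^6, w = -6]
key observation: 2 classes among 3 diagrams; unequal V(x) rules out equality


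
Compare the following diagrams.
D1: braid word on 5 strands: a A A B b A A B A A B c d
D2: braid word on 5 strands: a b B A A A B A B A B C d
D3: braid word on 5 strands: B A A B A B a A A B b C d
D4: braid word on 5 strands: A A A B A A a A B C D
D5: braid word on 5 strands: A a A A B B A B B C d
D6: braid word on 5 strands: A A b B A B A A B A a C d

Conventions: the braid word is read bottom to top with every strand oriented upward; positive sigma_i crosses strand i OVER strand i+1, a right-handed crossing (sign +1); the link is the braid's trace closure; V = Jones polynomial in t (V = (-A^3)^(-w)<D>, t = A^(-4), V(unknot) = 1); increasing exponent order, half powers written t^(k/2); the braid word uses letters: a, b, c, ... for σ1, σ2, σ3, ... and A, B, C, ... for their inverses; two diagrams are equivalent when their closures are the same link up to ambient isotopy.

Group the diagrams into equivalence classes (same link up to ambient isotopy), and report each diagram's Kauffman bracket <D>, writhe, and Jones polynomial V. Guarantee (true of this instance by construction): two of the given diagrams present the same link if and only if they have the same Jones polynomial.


classes: {D1, D2, D3, D4, D5, D6}
V(D1) = t^(-15/2) - t^(-13/2) - t^(-9/2) - t^(-5/2)  [13 crossings, <D> = A^-5 + A^3 + A^11 - A^15, w = -5]
V(D2) = t^(-15/2) - t^(-13/2) - t^(-9/2) - t^(-5/2)  (w -7, c 13, <D> = A^-11 + A^-3 + A^5 - A^9)
V(D3) = t^(-15/2) - t^(-13/2) - t^(-9/2) - t^(-5/2)  (w -7, c 13, <D> = A^-11 + A^-3 + A^5 - A^9)
V(D4) = t^(-15/2) - t^(-13/2) - t^(-9/2) - t^(-5/2)  [11 crossings, <D> = A^-17 + A^-9 + A^-1 - A^3, w = -9]
V(D5) = t^(-15/2) - t^(-13/2) - t^(-9/2) - t^(-5/2)  [11 crossings, <D> = A^-11 + A^-3 + A^5 - A^9, w = -7]
D6 (bracket A^-11 + A^-3 + A^5 - A^9; 13 crossings at w = -7): V = t^(-15/2) - t^(-13/2) - t^(-9/2) - t^(-5/2)
note: one V(t) for all 6 diagrams — one class (guaranteed)


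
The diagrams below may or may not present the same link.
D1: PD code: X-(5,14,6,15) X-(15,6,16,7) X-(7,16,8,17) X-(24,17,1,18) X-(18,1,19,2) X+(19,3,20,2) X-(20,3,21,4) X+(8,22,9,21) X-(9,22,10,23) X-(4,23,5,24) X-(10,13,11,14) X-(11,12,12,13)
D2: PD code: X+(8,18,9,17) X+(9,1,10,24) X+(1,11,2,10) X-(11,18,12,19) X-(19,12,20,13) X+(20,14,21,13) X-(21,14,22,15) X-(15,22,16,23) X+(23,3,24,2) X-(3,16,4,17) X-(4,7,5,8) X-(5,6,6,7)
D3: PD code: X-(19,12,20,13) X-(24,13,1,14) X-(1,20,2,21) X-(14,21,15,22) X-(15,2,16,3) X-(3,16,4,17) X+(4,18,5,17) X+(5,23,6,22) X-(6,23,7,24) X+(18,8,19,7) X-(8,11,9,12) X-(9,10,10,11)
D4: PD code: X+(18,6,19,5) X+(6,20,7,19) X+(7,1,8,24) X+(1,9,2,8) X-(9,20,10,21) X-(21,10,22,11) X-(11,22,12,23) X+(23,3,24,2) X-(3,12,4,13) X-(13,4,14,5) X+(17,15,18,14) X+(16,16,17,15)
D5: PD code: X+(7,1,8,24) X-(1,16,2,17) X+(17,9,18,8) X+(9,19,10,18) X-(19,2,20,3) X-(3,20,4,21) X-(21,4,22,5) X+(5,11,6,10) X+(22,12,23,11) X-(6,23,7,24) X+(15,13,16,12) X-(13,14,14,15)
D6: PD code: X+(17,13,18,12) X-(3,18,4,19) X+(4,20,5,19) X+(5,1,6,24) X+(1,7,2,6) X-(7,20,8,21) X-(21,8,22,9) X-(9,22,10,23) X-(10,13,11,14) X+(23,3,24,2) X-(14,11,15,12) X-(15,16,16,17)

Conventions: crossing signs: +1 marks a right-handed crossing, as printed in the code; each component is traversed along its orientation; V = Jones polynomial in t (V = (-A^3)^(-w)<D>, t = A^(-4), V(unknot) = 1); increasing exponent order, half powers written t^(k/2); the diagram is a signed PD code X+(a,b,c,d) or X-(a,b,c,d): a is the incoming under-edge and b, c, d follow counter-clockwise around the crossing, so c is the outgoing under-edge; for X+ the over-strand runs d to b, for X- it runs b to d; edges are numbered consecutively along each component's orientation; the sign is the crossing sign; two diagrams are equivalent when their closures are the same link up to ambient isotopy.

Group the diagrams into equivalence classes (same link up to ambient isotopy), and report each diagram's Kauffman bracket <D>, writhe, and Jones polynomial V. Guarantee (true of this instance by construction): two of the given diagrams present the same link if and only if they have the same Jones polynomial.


grouping into links: {D1} | {D2, D4, D5, D6} | {D3}
V(D1) = t^-8 - 2t^-7 + t^-6 - 2t^-5 + 2t^-4 + t^-2  (w -8, c 12, <D> = A^-16 + 2A^-8 - 2A^-4 + 1 - 2A^4 + A^8)
V(D2) = -t^-3 + t^-2 - t^-1 + 3 - t + t^2 - t^3  (w -2, c 12, <D> = -A^-18 + A^-14 - A^-10 + 3A^-6 - A^-2 + A^2 - A^6)
V(D3) = -t^-4 + t^-3 + t^-1  [12 crossings, <D> = A^-14 + A^-6 - A^-2, w = -6]
D4 (bracket -A^-6 + A^-2 - A^2 + 3A^6 - A^10 + A^14 - A^18; 12 crossings at w = +2): V = -t^-3 + t^-2 - t^-1 + 3 - t + t^2 - t^3
V(D5) = -t^-3 + t^-2 - t^-1 + 3 - t + t^2 - t^3  [12 crossings, <D> = -A^-12 + A^-8 - A^-4 + 3 - A^4 + A^8 - A^12, w = 0]
V(D6) = -t^-3 + t^-2 - t^-1 + 3 - t + t^2 - t^3  [12 crossings, <D> = -A^-18 + A^-14 - A^-10 + 3A^-6 - A^-2 + A^2 - A^6, w = -2]
why: comparing 6 Jones polynomials yields 3 groups


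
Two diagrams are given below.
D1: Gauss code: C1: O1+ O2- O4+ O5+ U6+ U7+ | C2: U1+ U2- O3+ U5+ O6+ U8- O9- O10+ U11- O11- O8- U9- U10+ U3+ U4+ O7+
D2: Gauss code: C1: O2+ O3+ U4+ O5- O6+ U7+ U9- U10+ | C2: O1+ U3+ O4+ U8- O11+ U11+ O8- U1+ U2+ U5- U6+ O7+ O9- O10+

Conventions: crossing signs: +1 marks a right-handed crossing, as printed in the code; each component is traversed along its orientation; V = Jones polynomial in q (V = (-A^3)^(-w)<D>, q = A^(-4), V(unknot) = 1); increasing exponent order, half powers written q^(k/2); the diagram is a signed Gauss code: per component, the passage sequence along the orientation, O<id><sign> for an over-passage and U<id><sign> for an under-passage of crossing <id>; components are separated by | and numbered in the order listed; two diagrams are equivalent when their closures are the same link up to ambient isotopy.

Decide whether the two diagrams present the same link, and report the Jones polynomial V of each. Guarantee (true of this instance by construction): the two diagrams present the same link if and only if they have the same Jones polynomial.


equivalent: yes
V(D1) = -q^(3/2) - q^(7/2) + q^(9/2) - q^(11/2)  (w +3, c 11, <D> = A^-13 - A^-9 + A^-5 + A^3)
V(D2) = -q^(3/2) - q^(7/2) + q^(9/2) - q^(11/2)  [11 crossings, <D> = A^-7 - A^-3 + A + A^9, w = +5]
key observation: one V(q) for all 2 diagrams — one class (guaranteed)


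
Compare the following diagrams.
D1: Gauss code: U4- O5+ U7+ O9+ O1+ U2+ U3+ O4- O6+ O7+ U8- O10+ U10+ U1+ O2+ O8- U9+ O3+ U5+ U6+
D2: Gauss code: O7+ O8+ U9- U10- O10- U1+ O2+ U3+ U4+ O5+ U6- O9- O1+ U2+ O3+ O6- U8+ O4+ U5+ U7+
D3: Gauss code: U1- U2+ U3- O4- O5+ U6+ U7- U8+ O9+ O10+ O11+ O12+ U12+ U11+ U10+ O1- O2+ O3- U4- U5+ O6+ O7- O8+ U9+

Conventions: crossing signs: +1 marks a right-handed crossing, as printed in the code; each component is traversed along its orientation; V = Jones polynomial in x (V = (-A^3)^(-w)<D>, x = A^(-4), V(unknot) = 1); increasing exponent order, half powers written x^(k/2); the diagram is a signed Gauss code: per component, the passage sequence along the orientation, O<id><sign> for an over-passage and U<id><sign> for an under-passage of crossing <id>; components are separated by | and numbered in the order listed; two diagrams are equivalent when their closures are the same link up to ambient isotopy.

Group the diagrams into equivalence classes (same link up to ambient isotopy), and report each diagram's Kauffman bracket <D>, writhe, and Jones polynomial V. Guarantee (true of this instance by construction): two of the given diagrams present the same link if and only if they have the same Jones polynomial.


classes: {D1, D2} | {D3}
V(D1) = x - x^2 + 2x^3 - x^4 + x^5 - x^6  [10 crossings, <D> = -A^-6 + A^-2 - A^2 + 2A^6 - A^10 + A^14, w = +6]
D2 (bracket -A^-12 + A^-8 - A^-4 + 2 - A^4 + A^8; 10 crossings at w = +4): V = x - x^2 + 2x^3 - x^4 + x^5 - x^6
V(D3) = 1  [12 crossings, <D> = A^12, w = +4]
note: V(x) takes 2 values over 3 diagrams, fixing the grouping


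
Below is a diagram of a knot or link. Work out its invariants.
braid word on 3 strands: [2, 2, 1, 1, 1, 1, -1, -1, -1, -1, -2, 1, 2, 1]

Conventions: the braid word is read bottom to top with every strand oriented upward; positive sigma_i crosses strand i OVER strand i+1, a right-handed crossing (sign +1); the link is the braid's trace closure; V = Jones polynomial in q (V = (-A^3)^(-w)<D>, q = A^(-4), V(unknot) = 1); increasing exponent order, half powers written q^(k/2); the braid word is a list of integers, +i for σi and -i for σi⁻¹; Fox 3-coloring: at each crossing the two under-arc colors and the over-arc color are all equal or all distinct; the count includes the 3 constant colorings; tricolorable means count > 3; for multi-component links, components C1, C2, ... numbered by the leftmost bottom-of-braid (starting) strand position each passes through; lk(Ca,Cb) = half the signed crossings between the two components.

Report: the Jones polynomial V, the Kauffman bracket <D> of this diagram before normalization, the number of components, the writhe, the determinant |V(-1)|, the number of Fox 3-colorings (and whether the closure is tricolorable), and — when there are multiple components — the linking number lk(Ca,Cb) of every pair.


V(q) = q + q^3 - q^4
bracket: -A^-4 + 1 + A^8, w = +4
1 component, writhe +4, over 14 crossings
det 3, colorings 9 of 3^14 — tricolorable
observation: the span of V is 3, forcing >= 3 crossings in any diagram


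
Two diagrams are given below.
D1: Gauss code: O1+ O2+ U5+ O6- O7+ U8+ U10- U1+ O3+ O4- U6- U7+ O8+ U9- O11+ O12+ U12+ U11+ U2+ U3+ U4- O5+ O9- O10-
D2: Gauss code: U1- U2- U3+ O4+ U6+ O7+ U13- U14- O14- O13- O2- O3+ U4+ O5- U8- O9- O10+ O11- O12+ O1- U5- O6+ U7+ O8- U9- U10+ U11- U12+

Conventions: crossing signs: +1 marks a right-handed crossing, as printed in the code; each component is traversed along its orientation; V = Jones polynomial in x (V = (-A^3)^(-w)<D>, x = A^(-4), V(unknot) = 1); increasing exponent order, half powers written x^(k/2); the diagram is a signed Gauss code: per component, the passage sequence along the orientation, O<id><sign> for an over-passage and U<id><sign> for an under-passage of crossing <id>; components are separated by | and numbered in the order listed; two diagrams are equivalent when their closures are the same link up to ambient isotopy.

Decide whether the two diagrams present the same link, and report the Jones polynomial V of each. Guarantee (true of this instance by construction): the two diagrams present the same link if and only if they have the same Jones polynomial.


equivalent: no
V(D1) = 1  (w +4, c 12, <D> = A^12)
V(D2) = -x^-3 + 2x^-2 - 2x^-1 + 3 - 2x + 2x^2 - x^3  (w -2, c 14, <D> = -A^-18 + 2A^-14 - 2A^-10 + 3A^-6 - 2A^-2 + 2A^2 - A^6)
why: 2 classes among 2 diagrams; unequal V(x) rules out equality


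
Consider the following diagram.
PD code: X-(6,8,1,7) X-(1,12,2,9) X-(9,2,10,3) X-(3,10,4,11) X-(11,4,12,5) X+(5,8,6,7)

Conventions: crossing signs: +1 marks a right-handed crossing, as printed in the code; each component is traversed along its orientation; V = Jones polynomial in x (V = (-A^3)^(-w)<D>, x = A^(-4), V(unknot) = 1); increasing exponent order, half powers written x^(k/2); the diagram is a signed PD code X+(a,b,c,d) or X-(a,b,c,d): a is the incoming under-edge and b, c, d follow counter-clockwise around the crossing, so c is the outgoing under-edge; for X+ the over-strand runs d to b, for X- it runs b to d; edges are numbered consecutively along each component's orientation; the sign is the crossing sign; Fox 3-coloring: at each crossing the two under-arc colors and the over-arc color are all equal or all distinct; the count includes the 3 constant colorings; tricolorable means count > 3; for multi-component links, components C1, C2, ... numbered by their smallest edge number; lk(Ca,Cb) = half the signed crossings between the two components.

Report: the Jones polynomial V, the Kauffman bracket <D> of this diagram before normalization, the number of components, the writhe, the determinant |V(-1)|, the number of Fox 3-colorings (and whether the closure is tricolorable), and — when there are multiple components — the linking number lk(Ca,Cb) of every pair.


Jones polynomial: V(x) = x^-6 + x^-3 + x^-2 + x^-1
<D> = A^-8 + A^-4 + 1 + A^12; writhe -4
components 3, writhe -4 (6 crossings)
linking number lk(C1,C2) = 0
lk(C1,C3): -2
lk(C2,C3) = 0
3-colorings: 9 of 3^7, det 0 — tricolorable
note: summing lk over 3 pairs gives -2


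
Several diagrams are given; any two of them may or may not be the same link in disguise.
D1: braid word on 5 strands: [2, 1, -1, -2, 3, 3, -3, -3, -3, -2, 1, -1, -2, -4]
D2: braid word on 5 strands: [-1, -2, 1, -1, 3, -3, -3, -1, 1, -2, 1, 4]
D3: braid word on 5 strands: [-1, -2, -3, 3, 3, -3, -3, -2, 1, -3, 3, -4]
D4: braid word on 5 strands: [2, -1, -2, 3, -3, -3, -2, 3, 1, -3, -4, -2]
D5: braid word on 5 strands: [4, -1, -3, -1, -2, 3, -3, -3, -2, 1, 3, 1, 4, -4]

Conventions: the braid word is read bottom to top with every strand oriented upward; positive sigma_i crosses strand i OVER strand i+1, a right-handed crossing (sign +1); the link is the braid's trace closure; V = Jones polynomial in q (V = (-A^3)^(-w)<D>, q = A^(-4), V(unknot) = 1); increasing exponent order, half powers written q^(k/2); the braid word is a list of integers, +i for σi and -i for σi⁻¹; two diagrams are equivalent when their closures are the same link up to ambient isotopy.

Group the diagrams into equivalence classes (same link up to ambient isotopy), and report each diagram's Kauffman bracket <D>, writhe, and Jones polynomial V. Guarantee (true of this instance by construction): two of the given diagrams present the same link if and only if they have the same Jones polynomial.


classes: {D1, D2, D3, D4, D5}
V(D1) = q^-3 + q^-2 + q^-1 + 1  [14 crossings, <D> = A^-12 + A^-8 + A^-4 + 1, w = -4]
D2 (bracket A^-6 + A^-2 + A^2 + A^6; 12 crossings at w = -2): V = q^-3 + q^-2 + q^-1 + 1
D3 (bracket A^-12 + A^-8 + A^-4 + 1; 12 crossings at w = -4): V = q^-3 + q^-2 + q^-1 + 1
V(D4) = q^-3 + q^-2 + q^-1 + 1  (w -4, c 12, <D> = A^-12 + A^-8 + A^-4 + 1)
V(D5) = q^-3 + q^-2 + q^-1 + 1  (w -2, c 14, <D> = A^-6 + A^-2 + A^2 + A^6)
note: one V(q) for all 5 diagrams — one class (guaranteed)


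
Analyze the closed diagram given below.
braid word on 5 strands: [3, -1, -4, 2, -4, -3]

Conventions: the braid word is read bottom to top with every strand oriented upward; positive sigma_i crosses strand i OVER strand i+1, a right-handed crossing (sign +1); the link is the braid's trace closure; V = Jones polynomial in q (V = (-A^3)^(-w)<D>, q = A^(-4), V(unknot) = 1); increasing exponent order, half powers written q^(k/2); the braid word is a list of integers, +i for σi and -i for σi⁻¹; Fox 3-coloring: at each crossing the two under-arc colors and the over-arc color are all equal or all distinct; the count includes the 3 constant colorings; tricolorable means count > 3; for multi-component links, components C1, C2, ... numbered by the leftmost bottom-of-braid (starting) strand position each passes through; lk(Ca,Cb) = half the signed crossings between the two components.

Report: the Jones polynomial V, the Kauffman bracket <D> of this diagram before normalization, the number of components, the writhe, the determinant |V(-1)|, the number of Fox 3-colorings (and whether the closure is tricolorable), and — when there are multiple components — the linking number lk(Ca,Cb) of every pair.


Jones polynomial: V(q) = q^-3 + q^-2 + q^-1 + 1
<D> = A^-6 + A^-2 + A^2 + A^6; writhe -2
components 3, writhe -2 (6 crossings)
linking number lk(C1,C2) = 0
lk(C1,C3): 0
lk(C2,C3) = -1
3-colorings: 9 of 3^6, det 0 — tricolorable
note: span 3 respects span(V) <= c + mu - 1 = 8 for this 3-component diagram


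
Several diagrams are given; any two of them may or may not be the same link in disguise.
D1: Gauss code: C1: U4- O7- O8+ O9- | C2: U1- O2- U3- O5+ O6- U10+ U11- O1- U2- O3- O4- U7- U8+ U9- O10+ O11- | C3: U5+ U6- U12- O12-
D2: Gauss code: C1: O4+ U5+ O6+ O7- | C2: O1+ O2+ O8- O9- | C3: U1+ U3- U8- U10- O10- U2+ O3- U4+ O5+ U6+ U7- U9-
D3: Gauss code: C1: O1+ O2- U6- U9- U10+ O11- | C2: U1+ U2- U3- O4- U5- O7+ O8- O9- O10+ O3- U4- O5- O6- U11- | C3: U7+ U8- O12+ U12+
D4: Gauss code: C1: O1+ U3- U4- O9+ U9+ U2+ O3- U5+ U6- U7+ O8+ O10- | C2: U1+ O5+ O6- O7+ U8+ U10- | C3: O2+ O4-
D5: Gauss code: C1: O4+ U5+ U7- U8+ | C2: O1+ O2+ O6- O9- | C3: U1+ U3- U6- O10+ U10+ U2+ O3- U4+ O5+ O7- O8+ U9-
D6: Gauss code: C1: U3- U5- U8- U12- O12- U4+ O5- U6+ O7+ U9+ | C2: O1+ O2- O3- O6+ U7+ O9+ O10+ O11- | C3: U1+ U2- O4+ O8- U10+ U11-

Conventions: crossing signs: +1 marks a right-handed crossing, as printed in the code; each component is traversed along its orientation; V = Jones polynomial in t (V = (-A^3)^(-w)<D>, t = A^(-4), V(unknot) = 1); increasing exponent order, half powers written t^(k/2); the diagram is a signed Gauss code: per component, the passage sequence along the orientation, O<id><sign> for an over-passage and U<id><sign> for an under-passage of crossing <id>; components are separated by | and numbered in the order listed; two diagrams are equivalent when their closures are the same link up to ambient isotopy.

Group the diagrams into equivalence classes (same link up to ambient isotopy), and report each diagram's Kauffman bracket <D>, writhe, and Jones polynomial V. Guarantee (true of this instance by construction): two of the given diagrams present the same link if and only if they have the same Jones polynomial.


classes: {D1, D3} | {D2, D4, D5, D6}
V(D1) = -t^-7 + t^-4 + 2t^-3 + t^-2 + t^-1  [12 crossings, <D> = A^-14 + A^-10 + 2A^-6 + A^-2 - A^10, w = -6]
D2 (bracket A^-12 + A^-8 + A^-4 + 1; 10 crossings at w = 0): V = 1 + t + t^2 + t^3
V(D3) = -t^-7 + t^-4 + 2t^-3 + t^-2 + t^-1  (w -4, c 12, <D> = A^-8 + A^-4 + 2 + A^4 - A^16)
V(D4) = 1 + t + t^2 + t^3  (w +2, c 10, <D> = A^-6 + A^-2 + A^2 + A^6)
V(D5) = 1 + t + t^2 + t^3  (w +2, c 10, <D> = A^-6 + A^-2 + A^2 + A^6)
V(D6) = 1 + t + t^2 + t^3  [12 crossings, <D> = A^-12 + A^-8 + A^-4 + 1, w = 0]
note: V(t) takes 2 values over 6 diagrams, fixing the grouping


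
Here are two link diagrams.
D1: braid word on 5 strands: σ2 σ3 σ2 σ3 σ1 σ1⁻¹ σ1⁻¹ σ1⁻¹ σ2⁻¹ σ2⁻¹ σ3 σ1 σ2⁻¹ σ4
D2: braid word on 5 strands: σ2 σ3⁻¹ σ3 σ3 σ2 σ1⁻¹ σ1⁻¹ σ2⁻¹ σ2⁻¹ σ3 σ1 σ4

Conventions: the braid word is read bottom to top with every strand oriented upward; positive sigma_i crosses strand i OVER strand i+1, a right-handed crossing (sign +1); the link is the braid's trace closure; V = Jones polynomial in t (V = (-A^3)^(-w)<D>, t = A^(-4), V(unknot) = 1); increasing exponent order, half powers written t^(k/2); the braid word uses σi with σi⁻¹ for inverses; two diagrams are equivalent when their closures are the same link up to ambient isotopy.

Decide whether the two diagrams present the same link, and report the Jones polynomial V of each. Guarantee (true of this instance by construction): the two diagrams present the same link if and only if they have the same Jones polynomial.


equivalent: yes
D1 (bracket -A^-6 + 2A^-2 - 2A^2 + 3A^6 - 2A^10 + 2A^14 - A^18; 14 crossings at w = +2): V = -t^-3 + 2t^-2 - 2t^-1 + 3 - 2t + 2t^2 - t^3
D2 (bracket -A^-6 + 2A^-2 - 2A^2 + 3A^6 - 2A^10 + 2A^14 - A^18; 12 crossings at w = +2): V = -t^-3 + 2t^-2 - 2t^-1 + 3 - 2t + 2t^2 - t^3
key observation: all 2 diagrams share one V(t), hence one class


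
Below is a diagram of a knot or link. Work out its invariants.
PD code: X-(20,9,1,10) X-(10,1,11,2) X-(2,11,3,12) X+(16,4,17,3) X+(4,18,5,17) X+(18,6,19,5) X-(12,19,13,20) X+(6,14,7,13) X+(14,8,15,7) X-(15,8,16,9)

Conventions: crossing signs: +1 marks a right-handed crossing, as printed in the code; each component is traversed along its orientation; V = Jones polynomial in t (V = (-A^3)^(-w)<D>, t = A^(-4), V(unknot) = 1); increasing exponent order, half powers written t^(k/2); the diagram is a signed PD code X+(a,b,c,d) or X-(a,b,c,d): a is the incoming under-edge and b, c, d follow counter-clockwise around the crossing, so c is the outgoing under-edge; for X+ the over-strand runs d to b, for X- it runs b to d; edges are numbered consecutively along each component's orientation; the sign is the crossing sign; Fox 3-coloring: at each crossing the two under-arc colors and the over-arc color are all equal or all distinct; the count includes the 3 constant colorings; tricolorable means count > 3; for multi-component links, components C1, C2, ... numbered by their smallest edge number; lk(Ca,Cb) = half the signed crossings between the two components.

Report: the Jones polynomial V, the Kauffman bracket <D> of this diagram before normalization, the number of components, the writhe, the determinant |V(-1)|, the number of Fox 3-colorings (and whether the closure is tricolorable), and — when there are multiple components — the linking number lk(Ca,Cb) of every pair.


V = t^-4 - 2t^-3 + 3t^-2 - 4t^-1 + 5 - 4t + 3t^2 - 2t^3 + t^4
<D> = A^-16 - 2A^-12 + 3A^-8 - 4A^-4 + 5 - 4A^4 + 3A^8 - 2A^12 + A^16 (w = 0)
1 component over 10 crossings, w = 0
3 Fox colorings among 3^10, |V(-1)| = 25: not tricolorable
why: V is palindromic (span 8, det 25): t -> 1/t fixes it; necessary, not sufficient, for amphichirality


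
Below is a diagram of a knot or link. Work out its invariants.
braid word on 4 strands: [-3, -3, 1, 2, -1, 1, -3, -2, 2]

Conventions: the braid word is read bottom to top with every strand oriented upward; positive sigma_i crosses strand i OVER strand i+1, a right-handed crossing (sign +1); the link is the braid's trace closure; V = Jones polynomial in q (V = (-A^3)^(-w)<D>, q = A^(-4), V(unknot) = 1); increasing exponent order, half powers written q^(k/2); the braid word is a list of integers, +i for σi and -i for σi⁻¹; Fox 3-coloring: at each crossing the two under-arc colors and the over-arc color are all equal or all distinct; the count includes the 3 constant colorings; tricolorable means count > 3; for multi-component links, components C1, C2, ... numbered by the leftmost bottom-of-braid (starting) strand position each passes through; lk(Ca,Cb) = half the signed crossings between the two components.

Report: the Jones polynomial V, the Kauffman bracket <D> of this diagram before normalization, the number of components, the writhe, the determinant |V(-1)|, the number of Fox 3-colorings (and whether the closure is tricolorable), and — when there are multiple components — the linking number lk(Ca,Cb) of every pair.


V = -q^-4 + q^-3 + q^-1
<D> = -A - A^9 + A^13 (w = -1)
1 component over 9 crossings, w = -1
9 Fox colorings among 3^9, |V(-1)| = 3: tricolorable
why: the word shrinks to σ3⁻¹ σ3⁻¹ σ1 σ2 σ3⁻¹ after cancelling


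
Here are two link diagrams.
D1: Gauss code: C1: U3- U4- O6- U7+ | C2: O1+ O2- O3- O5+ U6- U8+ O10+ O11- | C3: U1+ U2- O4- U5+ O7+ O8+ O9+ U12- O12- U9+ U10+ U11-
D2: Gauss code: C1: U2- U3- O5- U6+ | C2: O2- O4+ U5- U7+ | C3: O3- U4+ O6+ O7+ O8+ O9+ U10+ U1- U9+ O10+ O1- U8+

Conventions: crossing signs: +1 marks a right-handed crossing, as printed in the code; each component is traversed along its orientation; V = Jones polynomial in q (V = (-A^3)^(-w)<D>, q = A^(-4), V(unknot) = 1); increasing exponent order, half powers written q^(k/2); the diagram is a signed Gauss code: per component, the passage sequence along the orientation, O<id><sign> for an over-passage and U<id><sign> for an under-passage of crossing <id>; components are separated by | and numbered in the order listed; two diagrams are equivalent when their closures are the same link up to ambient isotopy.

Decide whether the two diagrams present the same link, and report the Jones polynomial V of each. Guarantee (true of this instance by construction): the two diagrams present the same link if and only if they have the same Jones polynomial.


equivalent: yes
V(D1) = q^-2 + 2 + q^2  (w 0, c 12, <D> = A^-8 + 2 + A^8)
V(D2) = q^-2 + 2 + q^2  (w +2, c 10, <D> = A^-2 + 2A^6 + A^14)
why: Reidemeister moves carry D1 (12 crossings) to D2 (10)


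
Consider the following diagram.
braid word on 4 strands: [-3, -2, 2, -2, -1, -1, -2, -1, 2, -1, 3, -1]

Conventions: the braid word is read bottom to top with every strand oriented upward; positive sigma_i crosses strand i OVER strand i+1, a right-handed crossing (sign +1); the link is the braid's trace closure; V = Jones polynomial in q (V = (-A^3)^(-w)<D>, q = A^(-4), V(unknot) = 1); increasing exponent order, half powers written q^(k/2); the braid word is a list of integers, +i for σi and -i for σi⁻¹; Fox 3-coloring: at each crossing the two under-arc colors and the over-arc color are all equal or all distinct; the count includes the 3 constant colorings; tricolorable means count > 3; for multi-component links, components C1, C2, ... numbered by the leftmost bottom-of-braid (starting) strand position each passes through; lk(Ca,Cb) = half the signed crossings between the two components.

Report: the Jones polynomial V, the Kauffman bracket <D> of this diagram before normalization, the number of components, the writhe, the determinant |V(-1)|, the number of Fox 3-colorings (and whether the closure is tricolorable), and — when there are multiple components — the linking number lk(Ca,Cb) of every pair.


Jones polynomial: V(q) = q^(-15/2) - q^(-7/2) - q^(-5/2) - q^(-3/2)
<D> = -A^-12 - A^-8 - A^-4 + A^12; writhe -6
components 2, writhe -6 (12 crossings)
linking number lk(C1,C2) = 0
3-colorings: 9 of 3^12, det 0 — tricolorable
note: inverse pairs cancel, leaving σ3⁻¹ σ2⁻¹ σ1⁻¹ σ1⁻¹ σ2⁻¹ σ1⁻¹ σ2 σ1⁻¹ σ3 σ1⁻¹


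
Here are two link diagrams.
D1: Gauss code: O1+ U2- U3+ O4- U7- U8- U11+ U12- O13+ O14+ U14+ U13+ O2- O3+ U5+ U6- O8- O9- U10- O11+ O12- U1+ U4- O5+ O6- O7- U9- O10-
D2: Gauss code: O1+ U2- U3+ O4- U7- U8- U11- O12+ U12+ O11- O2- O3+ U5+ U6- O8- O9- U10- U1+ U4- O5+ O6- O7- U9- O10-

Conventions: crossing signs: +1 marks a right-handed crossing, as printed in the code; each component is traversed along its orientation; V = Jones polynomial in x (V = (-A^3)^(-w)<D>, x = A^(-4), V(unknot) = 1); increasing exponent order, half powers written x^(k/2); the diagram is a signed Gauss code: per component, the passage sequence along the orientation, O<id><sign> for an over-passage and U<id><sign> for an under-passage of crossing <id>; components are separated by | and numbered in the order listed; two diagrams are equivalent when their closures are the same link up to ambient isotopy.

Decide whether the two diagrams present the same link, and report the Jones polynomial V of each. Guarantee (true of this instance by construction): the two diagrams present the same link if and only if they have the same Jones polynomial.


equivalent: yes
D1 (bracket A^-2 + A^6 - A^10; 14 crossings at w = -2): V = -x^-4 + x^-3 + x^-1
D2 (bracket A^-8 + 1 - A^4; 12 crossings at w = -4): V = -x^-4 + x^-3 + x^-1
key observation: from 14 to 12 crossings by R-moves: one link, two diagrams


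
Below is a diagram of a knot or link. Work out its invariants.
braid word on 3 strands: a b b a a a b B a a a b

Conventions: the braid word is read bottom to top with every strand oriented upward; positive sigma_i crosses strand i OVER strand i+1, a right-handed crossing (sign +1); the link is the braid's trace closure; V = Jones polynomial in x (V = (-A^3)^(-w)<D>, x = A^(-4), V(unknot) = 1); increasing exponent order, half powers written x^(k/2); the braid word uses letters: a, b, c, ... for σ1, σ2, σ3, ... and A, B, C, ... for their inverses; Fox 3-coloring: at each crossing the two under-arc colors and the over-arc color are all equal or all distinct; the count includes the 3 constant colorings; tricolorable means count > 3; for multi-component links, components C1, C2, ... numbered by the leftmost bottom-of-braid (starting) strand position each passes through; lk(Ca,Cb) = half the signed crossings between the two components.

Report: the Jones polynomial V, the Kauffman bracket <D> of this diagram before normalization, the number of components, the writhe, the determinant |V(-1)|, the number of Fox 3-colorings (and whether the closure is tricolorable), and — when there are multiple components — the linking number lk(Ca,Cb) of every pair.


V(x) = x^4 + x^6 - x^7 + x^8 - x^9 + x^10 - x^11 + x^12 - x^13
bracket: -A^-22 + A^-18 - A^-14 + A^-10 - A^-6 + A^-2 - A^2 + A^6 + A^14, w = +10
1 component, writhe +10, over 12 crossings
det 9, colorings 9 of 3^12 — tricolorable
observation: the span of V is 9, forcing >= 9 crossings in any diagram
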